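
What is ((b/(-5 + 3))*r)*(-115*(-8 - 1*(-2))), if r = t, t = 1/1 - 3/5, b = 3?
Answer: -414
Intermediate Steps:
t = 2/5 (t = 1*1 - 3*1/5 = 1 - 3/5 = 2/5 ≈ 0.40000)
r = 2/5 ≈ 0.40000
((b/(-5 + 3))*r)*(-115*(-8 - 1*(-2))) = ((3/(-5 + 3))*(2/5))*(-115*(-8 - 1*(-2))) = ((3/(-2))*(2/5))*(-115*(-8 + 2)) = ((3*(-1/2))*(2/5))*(-115*(-6)) = -3/2*2/5*690 = -3/5*690 = -414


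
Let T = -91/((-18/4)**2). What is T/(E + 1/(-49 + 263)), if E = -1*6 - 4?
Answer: 77896/173259 ≈ 0.44959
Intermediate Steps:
E = -10 (E = -6 - 4 = -10)
T = -364/81 (T = -91/((-18*1/4)**2) = -91/((-9/2)**2) = -91/81/4 = -91*4/81 = -364/81 ≈ -4.4938)
T/(E + 1/(-49 + 263)) = -364/(81*(-10 + 1/(-49 + 263))) = -364/(81*(-10 + 1/214)) = -364/(81*(-2139/214)) = -364/81*(-214/2139) = 77896/173259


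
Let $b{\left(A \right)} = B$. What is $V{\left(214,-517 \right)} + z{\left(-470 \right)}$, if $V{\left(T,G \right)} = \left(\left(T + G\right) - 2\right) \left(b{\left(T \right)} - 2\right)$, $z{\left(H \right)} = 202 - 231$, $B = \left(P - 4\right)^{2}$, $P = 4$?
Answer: $581$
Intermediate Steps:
$B = 0$ ($B = \left(4 - 4\right)^{2} = 0^{2} = 0$)
$b{\left(A \right)} = 0$
$z{\left(H \right)} = -29$ ($z{\left(H \right)} = 202 - 231 = -29$)
$V{\left(T,G \right)} = 4 - 2 G - 2 T$ ($V{\left(T,G \right)} = \left(\left(T + G\right) - 2\right) \left(0 - 2\right) = \left(\left(G + T\right) - 2\right) \left(-2\right) = \left(-2 + G + T\right) \left(-2\right) = 4 - 2 G - 2 T$)
$V{\left(214,-517 \right)} + z{\left(-470 \right)} = \left(4 - -1034 - 428\right) - 29 = \left(4 + 1034 - 428\right) - 29 = 610 - 29 = 581$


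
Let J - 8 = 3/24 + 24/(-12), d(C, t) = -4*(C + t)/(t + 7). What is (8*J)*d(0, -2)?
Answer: 392/5 ≈ 78.400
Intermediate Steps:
d(C, t) = -4*(C + t)/(7 + t)
J = 49/8 (J = 8 + (3/24 + 24/(-12)) = 8 + (3*(1/24) + 24*(-1/12)) = 8 + (⅛ - 2) = 8 - 15/8 = 49/8 ≈ 6.1250)
(8*J)*d(0, -2) = (8*(49/8))*(4*(-1*0 - 1*(-2))/(7 - 2)) = 49*(4*(0 + 2)/5) = 49*(4*(⅕)*2) = 49*(8/5) = 392/5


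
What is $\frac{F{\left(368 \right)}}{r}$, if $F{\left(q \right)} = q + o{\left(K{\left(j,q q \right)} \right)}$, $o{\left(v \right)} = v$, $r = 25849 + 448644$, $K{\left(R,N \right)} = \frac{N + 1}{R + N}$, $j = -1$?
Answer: $\frac{49971089}{64257265539} \approx 0.00077767$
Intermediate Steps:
$K{\left(R,N \right)} = \frac{1 + N}{N + R}$
$r = 474493$
$F{\left(q \right)} = q + \frac{1 + q^{2}}{-1 + q^{2}}$ ($F{\left(q \right)} = q + \frac{1 + q q}{q q - 1} = q + \frac{1 + q^{2}}{q^{2} - 1} = q + \frac{1 + q^{2}}{-1 + q^{2}}$)
$\frac{F{\left(368 \right)}}{r} = \frac{\frac{1}{-1 + 368^{2}} \left(1 + 368^{2} + 368^{3} - 368\right)}{474493} = \frac{1 + 135424 + 49836032 - 368}{-1 + 135424} \cdot \frac{1}{474493} = \frac{1}{135423} \cdot 49971089 \cdot \frac{1}{474493} = \frac{49971089}{135423} \cdot \frac{1}{474493} = \frac{49971089}{64257265539}$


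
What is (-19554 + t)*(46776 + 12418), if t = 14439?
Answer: -302777310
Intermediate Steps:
(-19554 + t)*(46776 + 12418) = (-19554 + 14439)*(46776 + 12418) = -5115*59194 = -302777310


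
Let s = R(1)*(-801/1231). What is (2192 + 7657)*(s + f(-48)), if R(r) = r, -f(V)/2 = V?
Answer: 1156026375/1231 ≈ 9.3910e+5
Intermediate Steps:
f(V) = -2*V
s = -801/1231 (s = 1*(-801/1231) = -801/1231 ≈ -0.65069)
(2192 + 7657)*(s + f(-48)) = (2192 + 7657)*(-801/1231 - 2*(-48)) = 9849*(-801/1231 + 96) = 9849*(117375/1231) = 1156026375/1231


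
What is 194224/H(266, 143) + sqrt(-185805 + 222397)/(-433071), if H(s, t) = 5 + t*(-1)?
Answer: -97112/69 - 4*sqrt(2287)/433071 ≈ -1407.4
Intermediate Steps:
H(s, t) = 5 - t
194224/H(266, 143) + sqrt(-185805 + 222397)/(-433071) = 194224/(5 - 1*143) + sqrt(-185805 + 222397)/(-433071) = 194224/(5 - 143) + sqrt(36592)*(-1/433071) = 194224/(-138) + (4*sqrt(2287))*(-1/433071) = 194224*(-1/138) - 4*sqrt(2287)/433071 = -97112/69 - 4*sqrt(2287)/433071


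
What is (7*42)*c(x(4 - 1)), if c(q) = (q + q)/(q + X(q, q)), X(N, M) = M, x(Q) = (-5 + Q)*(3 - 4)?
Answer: 294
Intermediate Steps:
x(Q) = 5 - Q (x(Q) = (-5 + Q)*(-1) = 5 - Q)
c(q) = 1 (c(q) = (q + q)/(q + q) = (2*q)/((2*q)) = (2*q)*(1/(2*q)) = 1)
(7*42)*c(x(4 - 1)) = (7*42)*1 = 294*1 = 294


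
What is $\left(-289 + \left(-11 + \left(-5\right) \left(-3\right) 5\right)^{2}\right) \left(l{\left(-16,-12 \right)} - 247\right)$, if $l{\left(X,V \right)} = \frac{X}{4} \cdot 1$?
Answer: $-955557$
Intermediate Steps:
$l{\left(X,V \right)} = \frac{X}{4}$ ($l{\left(X,V \right)} = X \frac{1}{4} \cdot 1 = \frac{X}{4} \cdot 1 = \frac{X}{4}$)
$\left(-289 + \left(-11 + \left(-5\right) \left(-3\right) 5\right)^{2}\right) \left(l{\left(-16,-12 \right)} - 247\right) = \left(-289 + \left(-11 + \left(-5\right) \left(-3\right) 5\right)^{2}\right) \left(\frac{1}{4} \left(-16\right) - 247\right) = \left(-289 + \left(-11 + 15 \cdot 5\right)^{2}\right) \left(-4 - 247\right) = \left(-289 + \left(-11 + 75\right)^{2}\right) \left(-251\right) = \left(-289 + 64^{2}\right) \left(-251\right) = \left(-289 + 4096\right) \left(-251\right) = 3807 \left(-251\right) = -955557$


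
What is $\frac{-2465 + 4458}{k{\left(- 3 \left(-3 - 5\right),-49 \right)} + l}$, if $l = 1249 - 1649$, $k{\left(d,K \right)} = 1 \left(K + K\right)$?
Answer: $- \frac{1993}{498} \approx -4.002$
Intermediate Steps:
$k{\left(d,K \right)} = 2 K$ ($k{\left(d,K \right)} = 1 \cdot 2 K = 2 K$)
$l = -400$
$\frac{-2465 + 4458}{k{\left(- 3 \left(-3 - 5\right),-49 \right)} + l} = \frac{-2465 + 4458}{2 \left(-49\right) - 400} = \frac{1993}{-98 - 400} = \frac{1993}{-498} = 1993 \left(- \frac{1}{498}\right) = - \frac{1993}{498}$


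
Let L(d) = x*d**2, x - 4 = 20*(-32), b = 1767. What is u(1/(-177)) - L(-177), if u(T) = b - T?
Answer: 3527080948/177 ≈ 1.9927e+7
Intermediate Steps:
x = -636 (x = 4 + 20*(-32) = 4 - 640 = -636)
u(T) = 1767 - T
L(d) = -636*d**2
u(1/(-177)) - L(-177) = (1767 - 1/(-177)) - (-636)*(-177)**2 = (1767 - 1*(-1/177)) - (-636)*31329 = (1767 + 1/177) - 1*(-19925244) = 312760/177 + 19925244 = 3527080948/177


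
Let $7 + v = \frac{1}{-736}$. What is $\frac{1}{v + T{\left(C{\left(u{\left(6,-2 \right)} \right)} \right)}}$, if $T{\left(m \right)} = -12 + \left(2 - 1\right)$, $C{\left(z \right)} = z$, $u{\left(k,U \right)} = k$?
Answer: $- \frac{736}{13249} \approx -0.055551$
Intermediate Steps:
$T{\left(m \right)} = -11$ ($T{\left(m \right)} = -12 + \left(2 - 1\right) = -12 + 1 = -11$)
$v = - \frac{5153}{736}$ ($v = -7 + \frac{1}{-736} = -7 - \frac{1}{736} = - \frac{5153}{736} \approx -7.0014$)
$\frac{1}{v + T{\left(C{\left(u{\left(6,-2 \right)} \right)} \right)}} = \frac{1}{- \frac{5153}{736} - 11} = \frac{1}{- \frac{13249}{736}} = - \frac{736}{13249}$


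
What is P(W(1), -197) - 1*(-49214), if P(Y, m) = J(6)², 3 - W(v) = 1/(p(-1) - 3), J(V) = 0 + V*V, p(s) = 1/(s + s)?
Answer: 50510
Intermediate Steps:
p(s) = 1/(2*s)
J(V) = V² (J(V) = 0 + V² = V²)
W(v) = 23/7 (W(v) = 3 - 1/((½)/(-1) - 3) = 3 - 1/((½)*(-1) - 3) = 3 - 1/(-½ - 3) = 3 - 1/(-7/2) = 3 - 1*(-2/7) = 3 + 2/7 = 23/7)
P(Y, m) = 1296 (P(Y, m) = (6²)² = 36² = 1296)
P(W(1), -197) - 1*(-49214) = 1296 - 1*(-49214) = 1296 + 49214 = 50510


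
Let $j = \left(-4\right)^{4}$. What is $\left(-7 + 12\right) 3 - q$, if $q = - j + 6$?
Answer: $265$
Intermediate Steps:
$j = 256$
$q = -250$ ($q = \left(-1\right) 256 + 6 = -256 + 6 = -250$)
$\left(-7 + 12\right) 3 - q = \left(-7 + 12\right) 3 - -250 = 5 \cdot 3 + 250 = 15 + 250 = 265$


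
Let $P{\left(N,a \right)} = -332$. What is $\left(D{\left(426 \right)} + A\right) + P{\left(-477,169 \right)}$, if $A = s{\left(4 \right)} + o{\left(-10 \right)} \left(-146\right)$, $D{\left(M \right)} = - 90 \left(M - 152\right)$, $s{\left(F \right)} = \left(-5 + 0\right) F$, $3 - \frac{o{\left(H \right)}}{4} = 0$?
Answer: $-26764$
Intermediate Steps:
$o{\left(H \right)} = 12$ ($o{\left(H \right)} = 12 - 0 = 12 + 0 = 12$)
$s{\left(F \right)} = - 5 F$
$D{\left(M \right)} = 13680 - 90 M$ ($D{\left(M \right)} = - 90 \left(-152 + M\right) = 13680 - 90 M$)
$A = -1772$ ($A = \left(-5\right) 4 + 12 \left(-146\right) = -20 - 1752 = -1772$)
$\left(D{\left(426 \right)} + A\right) + P{\left(-477,169 \right)} = \left(\left(13680 - 38340\right) - 1772\right) - 332 = \left(-24660 - 1772\right) - 332 = -26432 - 332 = -26764$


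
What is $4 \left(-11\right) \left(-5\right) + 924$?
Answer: $1144$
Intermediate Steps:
$4 \left(-11\right) \left(-5\right) + 924 = \left(-44\right) \left(-5\right) + 924 = 220 + 924 = 1144$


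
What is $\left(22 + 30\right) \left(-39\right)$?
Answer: $-2028$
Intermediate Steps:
$\left(22 + 30\right) \left(-39\right) = 52 \left(-39\right) = -2028$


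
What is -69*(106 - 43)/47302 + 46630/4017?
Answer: 2188230361/190012134 ≈ 11.516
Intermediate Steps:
-69*(106 - 43)/47302 + 46630/4017 = -69*63*(1/47302) + 46630*(1/4017) = -4347*1/47302 + 46630/4017 = -4347/47302 + 46630/4017 = 2188230361/190012134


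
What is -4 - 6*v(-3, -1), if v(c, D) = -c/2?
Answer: -13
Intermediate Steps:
v(c, D) = -c/2
-4 - 6*v(-3, -1) = -4 - (-3)*(-3) = -4 - 6*3/2 = -4 - 9 = -13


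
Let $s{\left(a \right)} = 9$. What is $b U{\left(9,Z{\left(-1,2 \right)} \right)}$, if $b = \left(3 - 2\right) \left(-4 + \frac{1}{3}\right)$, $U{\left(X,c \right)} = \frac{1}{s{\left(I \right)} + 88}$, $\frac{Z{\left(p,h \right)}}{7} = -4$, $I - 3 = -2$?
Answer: $- \frac{11}{291} \approx -0.037801$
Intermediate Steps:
$I = 1$ ($I = 3 - 2 = 1$)
$Z{\left(p,h \right)} = -28$ ($Z{\left(p,h \right)} = 7 \left(-4\right) = -28$)
$U{\left(X,c \right)} = \frac{1}{97}$ ($U{\left(X,c \right)} = \frac{1}{9 + 88} = \frac{1}{97}$)
$b = - \frac{11}{3}$ ($b = 1 \left(-4 + \frac{1}{3}\right) = 1 \left(- \frac{11}{3}\right) = - \frac{11}{3} \approx -3.6667$)
$b U{\left(9,Z{\left(-1,2 \right)} \right)} = \left(- \frac{11}{3}\right) \frac{1}{97} = - \frac{11}{291}$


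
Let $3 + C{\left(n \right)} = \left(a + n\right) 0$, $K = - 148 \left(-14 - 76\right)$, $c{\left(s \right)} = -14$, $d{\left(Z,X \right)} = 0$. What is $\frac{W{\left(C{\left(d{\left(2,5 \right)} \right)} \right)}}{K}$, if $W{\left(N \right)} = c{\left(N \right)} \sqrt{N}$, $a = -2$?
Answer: $- \frac{7 i \sqrt{3}}{6660} \approx - 0.0018205 i$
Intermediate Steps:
$K = 13320$ ($K = \left(-148\right) \left(-90\right) = 13320$)
$C{\left(n \right)} = -3$ ($C{\left(n \right)} = -3 + \left(-2 + n\right) 0 = -3 + 0 = -3$)
$W{\left(N \right)} = - 14 \sqrt{N}$
$\frac{W{\left(C{\left(d{\left(2,5 \right)} \right)} \right)}}{K} = \frac{\left(-14\right) \sqrt{-3}}{13320} = - 14 i \sqrt{3} \cdot \frac{1}{13320} = - \frac{7 i \sqrt{3}}{6660}$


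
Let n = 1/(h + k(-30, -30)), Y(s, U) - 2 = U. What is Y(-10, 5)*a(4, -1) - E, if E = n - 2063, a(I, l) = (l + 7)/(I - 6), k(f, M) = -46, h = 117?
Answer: 144981/71 ≈ 2042.0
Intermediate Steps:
Y(s, U) = 2 + U
n = 1/71 (n = 1/(117 - 46) = 1/71 ≈ 0.014085)
a(I, l) = (7 + l)/(-6 + I)
E = -146472/71 (E = 1/71 - 2063 = -146472/71 ≈ -2063.0)
Y(-10, 5)*a(4, -1) - E = (2 + 5)*((7 - 1)/(-6 + 4)) - 1*(-146472/71) = 7*(6/(-2)) + 146472/71 = 7*(-½*6) + 146472/71 = 7*(-3) + 146472/71 = -21 + 146472/71 = 144981/71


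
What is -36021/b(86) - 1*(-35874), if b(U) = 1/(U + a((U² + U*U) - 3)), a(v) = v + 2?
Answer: -535848543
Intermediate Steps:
a(v) = 2 + v
b(U) = 1/(-1 + U + 2*U²) (b(U) = 1/(U + (2 + ((U² + U*U) - 3))) = 1/(U + (2 + ((U² + U²) - 3))) = 1/(U + (2 + (2*U² - 3))) = 1/(U + (2 + (-3 + 2*U²))) = 1/(U + (-1 + 2*U²)) = 1/(-1 + U + 2*U²))
-36021/b(86) - 1*(-35874) = -36021/(1/(-1 + 86 + 2*86²)) - 1*(-35874) = -36021/(1/(-1 + 86 + 2*7396)) + 35874 = -36021/(1/(-1 + 86 + 14792)) + 35874 = -36021/(1/14877) + 35874 = -36021/1/14877 + 35874 = -36021*14877 + 35874 = -535884417 + 35874 = -535848543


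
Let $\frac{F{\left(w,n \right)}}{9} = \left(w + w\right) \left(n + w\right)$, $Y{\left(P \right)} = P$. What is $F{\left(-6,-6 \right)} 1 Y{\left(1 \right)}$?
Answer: $1296$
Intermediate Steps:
$F{\left(w,n \right)} = 18 w \left(n + w\right)$ ($F{\left(w,n \right)} = 9 \left(w + w\right) \left(n + w\right) = 9 \cdot 2 w \left(n + w\right) = 18 w \left(n + w\right)$)
$F{\left(-6,-6 \right)} 1 Y{\left(1 \right)} = 18 \left(-6\right) \left(-6 - 6\right) 1 \cdot 1 = 18 \left(-6\right) \left(-12\right) 1 \cdot 1 = 1296 \cdot 1 \cdot 1 = 1296 \cdot 1 = 1296$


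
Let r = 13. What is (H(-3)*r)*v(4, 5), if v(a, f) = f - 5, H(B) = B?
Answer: 0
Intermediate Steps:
v(a, f) = -5 + f
(H(-3)*r)*v(4, 5) = (-3*13)*(-5 + 5) = -39*0 = 0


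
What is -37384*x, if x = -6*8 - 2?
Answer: 1869200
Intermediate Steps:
x = -50 (x = -48 - 2 = -50)
-37384*x = -37384*(-50) = 1869200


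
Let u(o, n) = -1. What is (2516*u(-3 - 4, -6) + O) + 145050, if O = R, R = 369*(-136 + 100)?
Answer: 129250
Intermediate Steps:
R = -13284 (R = 369*(-36) = -13284)
O = -13284
(2516*u(-3 - 4, -6) + O) + 145050 = (2516*(-1) - 13284) + 145050 = (-2516 - 13284) + 145050 = -15800 + 145050 = 129250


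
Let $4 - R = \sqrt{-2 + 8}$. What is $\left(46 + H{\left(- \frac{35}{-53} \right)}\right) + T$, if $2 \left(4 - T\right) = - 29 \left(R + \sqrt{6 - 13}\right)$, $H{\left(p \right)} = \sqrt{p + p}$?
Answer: $108 - \frac{29 \sqrt{6}}{2} + \frac{\sqrt{3710}}{53} + \frac{29 i \sqrt{7}}{2} \approx 73.632 + 38.363 i$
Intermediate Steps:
$R = 4 - \sqrt{6}$ ($R = 4 - \sqrt{-2 + 8} = 4 - \sqrt{6} \approx 1.5505$)
$H{\left(p \right)} = \sqrt{2} \sqrt{p}$ ($H{\left(p \right)} = \sqrt{2 p} = \sqrt{2} \sqrt{p}$)
$T = 62 - \frac{29 \sqrt{6}}{2} + \frac{29 i \sqrt{7}}{2}$ ($T = 4 - \frac{\left(-29\right) \left(\left(4 - \sqrt{6}\right) + \sqrt{6 - 13}\right)}{2} = 4 - \frac{\left(-29\right) \left(\left(4 - \sqrt{6}\right) + \sqrt{-7}\right)}{2} = 4 - \frac{\left(-29\right) \left(\left(4 - \sqrt{6}\right) + i \sqrt{7}\right)}{2} = 4 - \frac{\left(-29\right) \left(4 - \sqrt{6} + i \sqrt{7}\right)}{2} = 4 - \frac{-116 + 29 \sqrt{6} - 29 i \sqrt{7}}{2} = 4 + \left(58 - \frac{29 \sqrt{6}}{2} + \frac{29 i \sqrt{7}}{2}\right) = 62 - \frac{29 \sqrt{6}}{2} + \frac{29 i \sqrt{7}}{2} \approx 26.482 + 38.363 i$)
$\left(46 + H{\left(- \frac{35}{-53} \right)}\right) + T = \left(46 + \sqrt{2} \sqrt{- \frac{35}{-53}}\right) + \left(62 - \frac{29 \sqrt{6}}{2} + \frac{29 i \sqrt{7}}{2}\right) = \left(46 + \sqrt{2} \sqrt{\left(-35\right) \left(- \frac{1}{53}\right)}\right) + \left(62 - \frac{29 \sqrt{6}}{2} + \frac{29 i \sqrt{7}}{2}\right) = \left(46 + \sqrt{2} \sqrt{\frac{35}{53}}\right) + \left(62 - \frac{29 \sqrt{6}}{2} + \frac{29 i \sqrt{7}}{2}\right) = \left(46 + \sqrt{2} \frac{\sqrt{1855}}{53}\right) + \left(62 - \frac{29 \sqrt{6}}{2} + \frac{29 i \sqrt{7}}{2}\right) = \left(46 + \frac{\sqrt{3710}}{53}\right) + \left(62 - \frac{29 \sqrt{6}}{2} + \frac{29 i \sqrt{7}}{2}\right) = 108 - \frac{29 \sqrt{6}}{2} + \frac{\sqrt{3710}}{53} + \frac{29 i \sqrt{7}}{2}$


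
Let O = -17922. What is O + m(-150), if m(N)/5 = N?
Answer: -18672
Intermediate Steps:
m(N) = 5*N
O + m(-150) = -17922 + 5*(-150) = -17922 - 750 = -18672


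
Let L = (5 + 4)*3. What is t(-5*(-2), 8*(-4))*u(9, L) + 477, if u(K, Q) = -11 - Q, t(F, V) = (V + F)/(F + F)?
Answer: 2594/5 ≈ 518.80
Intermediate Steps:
L = 27 (L = 9*3 = 27)
t(F, V) = (F + V)/(2*F) (t(F, V) = (F + V)/((2*F)) = (F + V)*(1/(2*F)) = (F + V)/(2*F))
t(-5*(-2), 8*(-4))*u(9, L) + 477 = ((-5*(-2) + 8*(-4))/(2*((-5*(-2)))))*(-11 - 1*27) + 477 = ((½)*(10 - 32)/10)*(-11 - 27) + 477 = ((½)*(⅒)*(-22))*(-38) + 477 = -11/10*(-38) + 477 = 209/5 + 477 = 2594/5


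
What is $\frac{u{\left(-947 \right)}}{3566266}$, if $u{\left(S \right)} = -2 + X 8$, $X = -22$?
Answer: $- \frac{89}{1783133} \approx -4.9912 \cdot 10^{-5}$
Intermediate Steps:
$u{\left(S \right)} = -178$ ($u{\left(S \right)} = -2 - 176 = -178$)
$\frac{u{\left(-947 \right)}}{3566266} = - \frac{178}{3566266} = \left(-178\right) \frac{1}{3566266} = - \frac{89}{1783133}$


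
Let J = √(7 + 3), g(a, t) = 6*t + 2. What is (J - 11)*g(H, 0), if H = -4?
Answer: -22 + 2*√10 ≈ -15.675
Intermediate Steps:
g(a, t) = 2 + 6*t
J = √10 ≈ 3.1623
(J - 11)*g(H, 0) = (√10 - 11)*(2 + 6*0) = (-11 + √10)*(2 + 0) = (-11 + √10)*2 = -22 + 2*√10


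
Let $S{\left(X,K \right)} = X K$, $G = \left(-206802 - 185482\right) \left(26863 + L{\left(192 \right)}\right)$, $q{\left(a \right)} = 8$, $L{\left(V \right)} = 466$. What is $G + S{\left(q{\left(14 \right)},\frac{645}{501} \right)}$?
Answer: $- \frac{1790361814092}{167} \approx -1.0721 \cdot 10^{10}$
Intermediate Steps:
$G = -10720729436$ ($G = \left(-206802 - 185482\right) \left(26863 + 466\right) = \left(-392284\right) 27329 = -10720729436$)
$S{\left(X,K \right)} = K X$
$G + S{\left(q{\left(14 \right)},\frac{645}{501} \right)} = -10720729436 + \frac{645}{501} \cdot 8 = -10720729436 + 645 \cdot \frac{1}{501} \cdot 8 = -10720729436 + \frac{215}{167} \cdot 8 = -10720729436 + \frac{1720}{167} = - \frac{1790361814092}{167}$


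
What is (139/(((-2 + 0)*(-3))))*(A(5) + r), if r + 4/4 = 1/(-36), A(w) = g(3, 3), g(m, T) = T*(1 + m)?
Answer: 54905/216 ≈ 254.19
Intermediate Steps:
A(w) = 12 (A(w) = 3*(1 + 3) = 3*4 = 12)
r = -37/36 (r = -1 + 1/(-36) = -1 - 1/36 = -37/36 ≈ -1.0278)
(139/(((-2 + 0)*(-3))))*(A(5) + r) = (139/(((-2 + 0)*(-3))))*(12 - 37/36) = (139/((-2*(-3))))*(395/36) = (139/6)*(395/36) = 54905/216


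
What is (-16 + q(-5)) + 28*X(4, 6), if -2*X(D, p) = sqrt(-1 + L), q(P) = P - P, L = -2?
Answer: -16 - 14*I*sqrt(3) ≈ -16.0 - 24.249*I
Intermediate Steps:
q(P) = 0
X(D, p) = -I*sqrt(3)/2 (X(D, p) = -sqrt(-1 - 2)/2 = -I*sqrt(3)/2)
(-16 + q(-5)) + 28*X(4, 6) = (-16 + 0) + 28*(-I*sqrt(3)/2) = -16 - 14*I*sqrt(3)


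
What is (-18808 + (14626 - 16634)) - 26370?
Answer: -47186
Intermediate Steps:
(-18808 + (14626 - 16634)) - 26370 = (-18808 - 2008) - 26370 = -20816 - 26370 = -47186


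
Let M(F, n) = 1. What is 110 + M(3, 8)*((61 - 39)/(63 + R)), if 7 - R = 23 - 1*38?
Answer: 9372/85 ≈ 110.26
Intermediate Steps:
R = 22 (R = 7 - (23 - 1*38) = 7 - (23 - 38) = 7 - 1*(-15) = 7 + 15 = 22)
110 + M(3, 8)*((61 - 39)/(63 + R)) = 110 + 1*((61 - 39)/(63 + 22)) = 110 + 1*(22/85) = 110 + 22/85 = 9372/85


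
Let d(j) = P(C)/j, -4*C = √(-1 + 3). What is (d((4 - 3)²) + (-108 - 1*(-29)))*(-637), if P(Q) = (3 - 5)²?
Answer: 47775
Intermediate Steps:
C = -√2/4 (C = -√(-1 + 3)/4 = -√2/4 ≈ -0.35355)
P(Q) = 4 (P(Q) = (-2)² = 4)
d(j) = 4/j
(d((4 - 3)²) + (-108 - 1*(-29)))*(-637) = (4/((4 - 3)²) + (-108 - 1*(-29)))*(-637) = (4/(1²) + (-108 + 29))*(-637) = (4/1 - 79)*(-637) = (4*1 - 79)*(-637) = (4 - 79)*(-637) = -75*(-637) = 47775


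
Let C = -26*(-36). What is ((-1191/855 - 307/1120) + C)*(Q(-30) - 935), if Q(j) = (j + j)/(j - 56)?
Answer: -479270177455/549024 ≈ -8.7295e+5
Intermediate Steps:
C = 936
Q(j) = 2*j/(-56 + j) (Q(j) = (2*j)/(-56 + j) = 2*j/(-56 + j))
((-1191/855 - 307/1120) + C)*(Q(-30) - 935) = ((-1191/855 - 307/1120) + 936)*(2*(-30)/(-56 - 30) - 935) = ((-1191*1/855 - 307*1/1120) + 936)*(2*(-30)/(-86) - 935) = ((-397/285 - 307/1120) + 936)*(2*(-30)*(-1/86) - 935) = (-106427/63840 + 936)*(30/43 - 935) = (59647813/63840)*(-40175/43) = -479270177455/549024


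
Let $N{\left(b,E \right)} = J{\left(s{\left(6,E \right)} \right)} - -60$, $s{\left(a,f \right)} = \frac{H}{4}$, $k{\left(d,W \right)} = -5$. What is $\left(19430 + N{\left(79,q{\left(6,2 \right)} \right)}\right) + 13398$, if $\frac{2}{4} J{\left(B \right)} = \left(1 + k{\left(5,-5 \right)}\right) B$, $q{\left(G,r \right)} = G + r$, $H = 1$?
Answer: $32886$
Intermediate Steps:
$s{\left(a,f \right)} = \frac{1}{4}$ ($s{\left(a,f \right)} = 1 \cdot \frac{1}{4} = \frac{1}{4}$)
$J{\left(B \right)} = - 8 B$ ($J{\left(B \right)} = 2 \left(1 - 5\right) B = 2 \left(- 4 B\right) = - 8 B$)
$N{\left(b,E \right)} = 58$ ($N{\left(b,E \right)} = \left(-8\right) \frac{1}{4} - -60 = -2 + 60 = 58$)
$\left(19430 + N{\left(79,q{\left(6,2 \right)} \right)}\right) + 13398 = \left(19430 + 58\right) + 13398 = 19488 + 13398 = 32886$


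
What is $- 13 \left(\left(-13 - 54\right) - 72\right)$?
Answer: $1807$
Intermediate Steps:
$- 13 \left(\left(-13 - 54\right) - 72\right) = - 13 \left(-67 - 72\right) = \left(-13\right) \left(-139\right) = 1807$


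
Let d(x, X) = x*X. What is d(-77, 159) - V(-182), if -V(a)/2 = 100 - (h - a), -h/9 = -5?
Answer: -12497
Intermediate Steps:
h = 45 (h = -9*(-5) = 45)
d(x, X) = X*x
V(a) = -110 - 2*a (V(a) = -2*(100 - (45 - a)) = -2*(100 + (-45 + a)) = -2*(55 + a) = -110 - 2*a)
d(-77, 159) - V(-182) = 159*(-77) - (-110 - 2*(-182)) = -12243 - (-110 + 364) = -12243 - 1*254 = -12243 - 254 = -12497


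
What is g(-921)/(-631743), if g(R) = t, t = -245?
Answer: 35/90249 ≈ 0.00038782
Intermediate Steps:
g(R) = -245
g(-921)/(-631743) = -245/(-631743) = -245*(-1/631743) = 35/90249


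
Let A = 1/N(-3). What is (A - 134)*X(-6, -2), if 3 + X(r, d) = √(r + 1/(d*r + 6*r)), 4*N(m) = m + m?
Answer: 404 - 101*I*√870/9 ≈ 404.0 - 331.01*I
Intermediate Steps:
N(m) = m/2 (N(m) = (m + m)/4 = (2*m)/4 = m/2)
A = -⅔ (A = 1/((½)*(-3)) = 1/(-3/2) = -⅔ ≈ -0.66667)
X(r, d) = -3 + √(r + 1/(6*r + d*r)) (X(r, d) = -3 + √(r + 1/(d*r + 6*r)) = -3 + √(r + 1/(6*r + d*r)))
(A - 134)*X(-6, -2) = (-⅔ - 134)*(-3 + √((1 + (-6)²*(6 - 2))/((-6)*(6 - 2)))) = -404*(-3 + √(-⅙*(1 + 36*4)/4))/3 = -404*(-3 + √(-⅙*¼*(1 + 144)))/3 = -404*(-3 + √(-⅙*¼*145))/3 = -404*(-3 + √(-145/24))/3 = -404*(-3 + I*√870/12)/3 = 404 - 101*I*√870/9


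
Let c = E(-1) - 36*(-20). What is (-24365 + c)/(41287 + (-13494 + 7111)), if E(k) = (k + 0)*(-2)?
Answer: -23643/34904 ≈ -0.67737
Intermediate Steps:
E(k) = -2*k (E(k) = k*(-2) = -2*k)
c = 722 (c = -2*(-1) - 36*(-20) = 2 + 720 = 722)
(-24365 + c)/(41287 + (-13494 + 7111)) = (-24365 + 722)/(41287 + (-13494 + 7111)) = -23643/(41287 - 6383) = -23643/34904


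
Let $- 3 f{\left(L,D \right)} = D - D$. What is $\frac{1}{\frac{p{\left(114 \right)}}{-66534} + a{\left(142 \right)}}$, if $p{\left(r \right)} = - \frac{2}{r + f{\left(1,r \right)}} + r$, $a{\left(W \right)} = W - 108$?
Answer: $\frac{3792438}{128936395} \approx 0.029413$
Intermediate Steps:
$a{\left(W \right)} = -108 + W$
$f{\left(L,D \right)} = 0$ ($f{\left(L,D \right)} = - \frac{D - D}{3} = \left(- \frac{1}{3}\right) 0 = 0$)
$p{\left(r \right)} = r - \frac{2}{r}$ ($p{\left(r \right)} = - \frac{2}{r + 0} + r = - \frac{2}{r} + r = r - \frac{2}{r}$)
$\frac{1}{\frac{p{\left(114 \right)}}{-66534} + a{\left(142 \right)}} = \frac{1}{\frac{114 - \frac{2}{114}}{-66534} + \left(-108 + 142\right)} = \frac{1}{\left(114 - \frac{1}{57}\right) \left(- \frac{1}{66534}\right) + 34} = \frac{1}{\frac{6497}{57} \left(- \frac{1}{66534}\right) + 34} = \frac{1}{- \frac{6497}{3792438} + 34} = \frac{1}{\frac{128936395}{3792438}} = \frac{3792438}{128936395}$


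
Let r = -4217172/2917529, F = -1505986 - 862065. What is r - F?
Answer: 6908853248807/2917529 ≈ 2.3680e+6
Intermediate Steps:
F = -2368051
r = -4217172/2917529 (r = -4217172*1/2917529 = -4217172/2917529 ≈ -1.4455)
r - F = -4217172/2917529 - 1*(-2368051) = -4217172/2917529 + 2368051 = 6908853248807/2917529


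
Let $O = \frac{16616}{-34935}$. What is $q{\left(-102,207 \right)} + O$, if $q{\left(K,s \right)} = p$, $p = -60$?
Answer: $- \frac{2112716}{34935} \approx -60.476$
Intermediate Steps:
$q{\left(K,s \right)} = -60$
$O = - \frac{16616}{34935}$ ($O = 16616 \left(- \frac{1}{34935}\right) = - \frac{16616}{34935} \approx -0.47563$)
$q{\left(-102,207 \right)} + O = -60 - \frac{16616}{34935} = - \frac{2112716}{34935}$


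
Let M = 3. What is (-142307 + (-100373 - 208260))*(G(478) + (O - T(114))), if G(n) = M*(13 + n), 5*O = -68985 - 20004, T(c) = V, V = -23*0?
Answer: 7361505312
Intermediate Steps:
V = 0
T(c) = 0
O = -88989/5 (O = (-68985 - 20004)/5 = (1/5)*(-88989) = -88989/5 ≈ -17798.)
G(n) = 39 + 3*n (G(n) = 3*(13 + n) = 39 + 3*n)
(-142307 + (-100373 - 208260))*(G(478) + (O - T(114))) = (-142307 + (-100373 - 208260))*((39 + 3*478) + (-88989/5 - 1*0)) = (-142307 - 308633)*((39 + 1434) + (-88989/5 + 0)) = -450940*(1473 - 88989/5) = -450940*(-81624/5) = 7361505312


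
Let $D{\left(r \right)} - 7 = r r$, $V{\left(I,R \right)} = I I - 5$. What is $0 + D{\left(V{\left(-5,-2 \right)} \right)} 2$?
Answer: $814$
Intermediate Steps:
$V{\left(I,R \right)} = -5 + I^{2}$ ($V{\left(I,R \right)} = I^{2} - 5 = -5 + I^{2}$)
$D{\left(r \right)} = 7 + r^{2}$ ($D{\left(r \right)} = 7 + r r = 7 + r^{2}$)
$0 + D{\left(V{\left(-5,-2 \right)} \right)} 2 = 0 + \left(7 + \left(-5 + \left(-5\right)^{2}\right)^{2}\right) 2 = 0 + \left(7 + \left(-5 + 25\right)^{2}\right) 2 = 0 + \left(7 + 20^{2}\right) 2 = 0 + \left(7 + 400\right) 2 = 0 + 407 \cdot 2 = 0 + 814 = 814$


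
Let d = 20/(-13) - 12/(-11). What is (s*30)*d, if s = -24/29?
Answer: 46080/4147 ≈ 11.112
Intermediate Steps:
s = -24/29 (s = -24*1/29 = -24/29 ≈ -0.82759)
d = -64/143 (d = 20*(-1/13) - 12*(-1/11) = -20/13 + 12/11 = -64/143 ≈ -0.44755)
(s*30)*d = -24/29*30*(-64/143) = -720/29*(-64/143) = 46080/4147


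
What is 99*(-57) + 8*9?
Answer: -5571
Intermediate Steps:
99*(-57) + 8*9 = -5643 + 72 = -5571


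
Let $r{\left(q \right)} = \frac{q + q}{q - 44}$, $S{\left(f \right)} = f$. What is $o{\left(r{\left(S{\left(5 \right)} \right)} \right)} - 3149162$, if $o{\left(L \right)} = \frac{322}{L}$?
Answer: $- \frac{15752089}{5} \approx -3.1504 \cdot 10^{6}$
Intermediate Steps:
$r{\left(q \right)} = \frac{2 q}{-44 + q}$
$o{\left(r{\left(S{\left(5 \right)} \right)} \right)} - 3149162 = \frac{322}{2 \cdot 5 \frac{1}{-44 + 5}} - 3149162 = \frac{322}{2 \cdot 5 \frac{1}{-39}} - 3149162 = \frac{322}{2 \cdot 5 \left(- \frac{1}{39}\right)} - 3149162 = \frac{322}{- \frac{10}{39}} - 3149162 = 322 \left(- \frac{39}{10}\right) - 3149162 = - \frac{6279}{5} - 3149162 = - \frac{15752089}{5}$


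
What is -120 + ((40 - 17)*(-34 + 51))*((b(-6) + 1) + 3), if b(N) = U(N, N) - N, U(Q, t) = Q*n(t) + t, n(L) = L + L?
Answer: 29596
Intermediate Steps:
n(L) = 2*L
U(Q, t) = t + 2*Q*t (U(Q, t) = Q*(2*t) + t = 2*Q*t + t = t + 2*Q*t)
b(N) = -N + N*(1 + 2*N) (b(N) = N*(1 + 2*N) - N = -N + N*(1 + 2*N))
-120 + ((40 - 17)*(-34 + 51))*((b(-6) + 1) + 3) = -120 + ((40 - 17)*(-34 + 51))*((2*(-6)² + 1) + 3) = -120 + (23*17)*((2*36 + 1) + 3) = -120 + 391*((72 + 1) + 3) = -120 + 391*(73 + 3) = -120 + 391*76 = -120 + 29716 = 29596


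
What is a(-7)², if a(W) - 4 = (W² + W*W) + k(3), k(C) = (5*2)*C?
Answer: 17424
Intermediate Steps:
k(C) = 10*C
a(W) = 34 + 2*W² (a(W) = 4 + ((W² + W*W) + 10*3) = 4 + ((W² + W²) + 30) = 4 + (2*W² + 30) = 4 + (30 + 2*W²) = 34 + 2*W²)
a(-7)² = (34 + 2*(-7)²)² = (34 + 2*49)² = (34 + 98)² = 132² = 17424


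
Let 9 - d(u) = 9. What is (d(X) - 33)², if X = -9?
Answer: 1089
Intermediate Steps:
d(u) = 0 (d(u) = 9 - 1*9 = 9 - 9 = 0)
(d(X) - 33)² = (0 - 33)² = (-33)² = 1089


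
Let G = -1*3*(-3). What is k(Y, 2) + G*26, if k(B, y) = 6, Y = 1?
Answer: 240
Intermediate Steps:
G = 9 (G = -3*(-3) = 9)
k(Y, 2) + G*26 = 6 + 9*26 = 6 + 234 = 240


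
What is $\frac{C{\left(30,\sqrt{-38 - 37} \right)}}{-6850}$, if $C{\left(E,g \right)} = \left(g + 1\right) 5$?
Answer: $- \frac{1}{1370} - \frac{i \sqrt{3}}{274} \approx -0.00072993 - 0.0063214 i$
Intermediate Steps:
$C{\left(E,g \right)} = 5 + 5 g$ ($C{\left(E,g \right)} = \left(1 + g\right) 5 = 5 + 5 g$)
$\frac{C{\left(30,\sqrt{-38 - 37} \right)}}{-6850} = \frac{5 + 5 \sqrt{-38 - 37}}{-6850} = \left(5 + 5 \sqrt{-75}\right) \left(- \frac{1}{6850}\right) = \left(5 + 5 \cdot 5 i \sqrt{3}\right) \left(- \frac{1}{6850}\right) = \left(5 + 25 i \sqrt{3}\right) \left(- \frac{1}{6850}\right) = - \frac{1}{1370} - \frac{i \sqrt{3}}{274}$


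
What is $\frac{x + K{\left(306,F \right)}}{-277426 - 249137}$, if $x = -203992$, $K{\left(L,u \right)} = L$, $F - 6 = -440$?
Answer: $\frac{203686}{526563} \approx 0.38682$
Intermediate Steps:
$F = -434$ ($F = 6 - 440 = -434$)
$\frac{x + K{\left(306,F \right)}}{-277426 - 249137} = \frac{-203992 + 306}{-277426 - 249137} = - \frac{203686}{-526563} = \left(-203686\right) \left(- \frac{1}{526563}\right) = \frac{203686}{526563}$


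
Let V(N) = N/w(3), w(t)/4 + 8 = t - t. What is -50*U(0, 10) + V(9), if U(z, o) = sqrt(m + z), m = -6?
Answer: -9/32 - 50*I*sqrt(6) ≈ -0.28125 - 122.47*I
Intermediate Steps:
U(z, o) = sqrt(-6 + z)
w(t) = -32 (w(t) = -32 + 4*(t - t) = -32 + 4*0 = -32 + 0 = -32)
V(N) = -N/32 (V(N) = N/(-32) = N*(-1/32) = -N/32)
-50*U(0, 10) + V(9) = -50*sqrt(-6 + 0) - 1/32*9 = -50*I*sqrt(6) - 9/32 = -9/32 - 50*I*sqrt(6)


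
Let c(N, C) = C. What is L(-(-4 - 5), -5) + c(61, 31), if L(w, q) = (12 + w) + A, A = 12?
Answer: 64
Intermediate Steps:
L(w, q) = 24 + w (L(w, q) = (12 + w) + 12 = 24 + w)
L(-(-4 - 5), -5) + c(61, 31) = (24 - (-4 - 5)) + 31 = (24 - 1*(-9)) + 31 = (24 + 9) + 31 = 33 + 31 = 64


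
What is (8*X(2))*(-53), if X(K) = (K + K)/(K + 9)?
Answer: -1696/11 ≈ -154.18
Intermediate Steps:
X(K) = 2*K/(9 + K) (X(K) = (2*K)/(9 + K) = 2*K/(9 + K))
(8*X(2))*(-53) = (8*(2*2/(9 + 2)))*(-53) = (8*(2*2/11))*(-53) = (8*(2*2*(1/11)))*(-53) = (8*(4/11))*(-53) = (32/11)*(-53) = -1696/11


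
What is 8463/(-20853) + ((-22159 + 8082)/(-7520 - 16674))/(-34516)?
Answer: -336551260373/829234543272 ≈ -0.40586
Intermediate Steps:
8463/(-20853) + ((-22159 + 8082)/(-7520 - 16674))/(-34516) = 8463*(-1/20853) - 14077/(-24194)*(-1/34516) = -403/993 - 14077*(-1/24194)*(-1/34516) = -403/993 + (14077/24194)*(-1/34516) = -403/993 - 14077/835080104 = -336551260373/829234543272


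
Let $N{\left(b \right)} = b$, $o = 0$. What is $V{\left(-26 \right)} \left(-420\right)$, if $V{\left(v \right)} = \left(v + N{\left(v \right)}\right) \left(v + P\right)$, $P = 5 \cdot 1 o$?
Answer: $-567840$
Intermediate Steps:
$P = 0$ ($P = 5 \cdot 1 \cdot 0 = 5 \cdot 0 = 0$)
$V{\left(v \right)} = 2 v^{2}$ ($V{\left(v \right)} = \left(v + v\right) \left(v + 0\right) = 2 v v = 2 v^{2}$)
$V{\left(-26 \right)} \left(-420\right) = 2 \left(-26\right)^{2} \left(-420\right) = 2 \cdot 676 \left(-420\right) = 1352 \left(-420\right) = -567840$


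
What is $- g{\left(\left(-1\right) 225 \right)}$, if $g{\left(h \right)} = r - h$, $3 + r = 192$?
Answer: $-414$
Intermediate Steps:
$r = 189$ ($r = -3 + 192 = 189$)
$g{\left(h \right)} = 189 - h$
$- g{\left(\left(-1\right) 225 \right)} = - (189 - \left(-1\right) 225) = - (189 - -225) = - (189 + 225) = \left(-1\right) 414 = -414$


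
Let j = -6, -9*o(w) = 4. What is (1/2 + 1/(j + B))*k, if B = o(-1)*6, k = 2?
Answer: 10/13 ≈ 0.76923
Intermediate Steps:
o(w) = -4/9 (o(w) = -⅑*4 = -4/9)
B = -8/3 (B = -4/9*6 = -8/3 ≈ -2.6667)
(1/2 + 1/(j + B))*k = (1/2 + 1/(-6 - 8/3))*2 = (½ + 1/(-26/3))*2 = (½ - 3/26)*2 = (5/13)*2 = 10/13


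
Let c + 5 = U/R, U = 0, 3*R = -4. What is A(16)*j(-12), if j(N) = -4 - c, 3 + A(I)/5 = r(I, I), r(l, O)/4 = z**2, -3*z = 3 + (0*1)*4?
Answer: 5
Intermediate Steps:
R = -4/3 (R = (1/3)*(-4) = -4/3 ≈ -1.3333)
z = -1 (z = -(3 + (0*1)*4)/3 = -(3 + 0*4)/3 = -(3 + 0)/3 = -1/3*3 = -1)
r(l, O) = 4 (r(l, O) = 4*(-1)**2 = 4*1 = 4)
c = -5 (c = -5 + 0/(-4/3) = -5 + 0*(-3/4) = -5 + 0 = -5)
A(I) = 5 (A(I) = -15 + 5*4 = -15 + 20 = 5)
j(N) = 1 (j(N) = -4 - 1*(-5) = -4 + 5 = 1)
A(16)*j(-12) = 5*1 = 5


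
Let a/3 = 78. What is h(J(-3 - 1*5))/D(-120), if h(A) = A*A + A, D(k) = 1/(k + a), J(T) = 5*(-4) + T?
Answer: 86184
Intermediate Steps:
a = 234 (a = 3*78 = 234)
J(T) = -20 + T
D(k) = 1/(234 + k) (D(k) = 1/(k + 234) = 1/(234 + k))
h(A) = A + A² (h(A) = A² + A = A + A²)
h(J(-3 - 1*5))/D(-120) = ((-20 + (-3 - 1*5))*(1 + (-20 + (-3 - 1*5))))/(1/(234 - 120)) = ((-20 + (-3 - 5))*(1 + (-20 + (-3 - 5))))/(1/114) = ((-20 - 8)*(1 + (-20 - 8)))/(1/114) = -28*(1 - 28)*114 = -28*(-27)*114 = 756*114 = 86184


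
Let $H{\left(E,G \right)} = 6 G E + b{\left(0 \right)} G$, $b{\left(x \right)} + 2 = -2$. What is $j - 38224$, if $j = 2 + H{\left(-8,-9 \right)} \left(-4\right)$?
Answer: $-40094$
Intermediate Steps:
$b{\left(x \right)} = -4$ ($b{\left(x \right)} = -2 - 2 = -4$)
$H{\left(E,G \right)} = - 4 G + 6 E G$ ($H{\left(E,G \right)} = 6 G E - 4 G = 6 E G - 4 G = - 4 G + 6 E G$)
$j = -1870$ ($j = 2 + 2 \left(-9\right) \left(-2 + 3 \left(-8\right)\right) \left(-4\right) = 2 + 2 \left(-9\right) \left(-2 - 24\right) \left(-4\right) = 2 + 2 \left(-9\right) \left(-26\right) \left(-4\right) = 2 + 468 \left(-4\right) = 2 - 1872 = -1870$)
$j - 38224 = -1870 - 38224 = -40094$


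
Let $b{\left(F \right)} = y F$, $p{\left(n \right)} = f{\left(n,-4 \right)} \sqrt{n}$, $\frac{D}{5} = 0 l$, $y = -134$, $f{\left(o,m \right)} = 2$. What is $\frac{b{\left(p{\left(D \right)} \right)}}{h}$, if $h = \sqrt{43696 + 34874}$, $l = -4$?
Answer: $0$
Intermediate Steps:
$h = 9 \sqrt{970}$ ($h = \sqrt{78570} = 9 \sqrt{970} \approx 280.3$)
$D = 0$ ($D = 5 \cdot 0 \left(-4\right) = 5 \cdot 0 = 0$)
$p{\left(n \right)} = 2 \sqrt{n}$
$b{\left(F \right)} = - 134 F$
$\frac{b{\left(p{\left(D \right)} \right)}}{h} = \frac{\left(-134\right) 2 \sqrt{0}}{9 \sqrt{970}} = - 134 \cdot 2 \cdot 0 \frac{\sqrt{970}}{8730} = \left(-134\right) 0 \frac{\sqrt{970}}{8730} = 0 \frac{\sqrt{970}}{8730} = 0$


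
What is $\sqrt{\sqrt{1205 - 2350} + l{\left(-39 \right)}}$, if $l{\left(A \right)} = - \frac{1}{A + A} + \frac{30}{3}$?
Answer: $\frac{\sqrt{60918 + 6084 i \sqrt{1145}}}{78} \approx 4.7593 + 3.555 i$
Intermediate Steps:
$l{\left(A \right)} = 10 - \frac{1}{2 A}$ ($l{\left(A \right)} = - \frac{1}{2 A} + 30 \cdot \frac{1}{3} = - \frac{1}{2 A} + 10 = 10 - \frac{1}{2 A}$)
$\sqrt{\sqrt{1205 - 2350} + l{\left(-39 \right)}} = \sqrt{\sqrt{1205 - 2350} + \left(10 - \frac{1}{2 \left(-39\right)}\right)} = \sqrt{\sqrt{-1145} + \left(10 - - \frac{1}{78}\right)} = \sqrt{i \sqrt{1145} + \left(10 + \frac{1}{78}\right)} = \sqrt{i \sqrt{1145} + \frac{781}{78}} = \sqrt{\frac{781}{78} + i \sqrt{1145}}$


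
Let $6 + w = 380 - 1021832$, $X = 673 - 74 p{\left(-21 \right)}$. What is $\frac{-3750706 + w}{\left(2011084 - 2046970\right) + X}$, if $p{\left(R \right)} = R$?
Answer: $\frac{4772164}{33659} \approx 141.78$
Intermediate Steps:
$X = 2227$ ($X = 673 - -1554 = 673 + 1554 = 2227$)
$w = -1021458$ ($w = -6 + \left(380 - 1021832\right) = -6 - 1021452 = -1021458$)
$\frac{-3750706 + w}{\left(2011084 - 2046970\right) + X} = \frac{-3750706 - 1021458}{\left(2011084 - 2046970\right) + 2227} = - \frac{4772164}{\left(2011084 - 2046970\right) + 2227} = - \frac{4772164}{-35886 + 2227} = - \frac{4772164}{-33659} = \left(-4772164\right) \left(- \frac{1}{33659}\right) = \frac{4772164}{33659}$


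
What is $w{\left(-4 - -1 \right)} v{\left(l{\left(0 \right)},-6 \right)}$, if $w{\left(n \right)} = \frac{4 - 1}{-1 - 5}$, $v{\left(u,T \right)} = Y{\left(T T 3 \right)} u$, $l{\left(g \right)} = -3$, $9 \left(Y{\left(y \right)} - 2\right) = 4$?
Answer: $\frac{11}{3} \approx 3.6667$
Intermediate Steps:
$Y{\left(y \right)} = \frac{22}{9}$ ($Y{\left(y \right)} = 2 + \frac{1}{9} \cdot 4 = 2 + \frac{4}{9} = \frac{22}{9}$)
$v{\left(u,T \right)} = \frac{22 u}{9}$
$w{\left(n \right)} = - \frac{1}{2}$ ($w{\left(n \right)} = \frac{3}{-6} = 3 \left(- \frac{1}{6}\right) = - \frac{1}{2}$)
$w{\left(-4 - -1 \right)} v{\left(l{\left(0 \right)},-6 \right)} = - \frac{\frac{22}{9} \left(-3\right)}{2} = \left(- \frac{1}{2}\right) \left(- \frac{22}{3}\right) = \frac{11}{3}$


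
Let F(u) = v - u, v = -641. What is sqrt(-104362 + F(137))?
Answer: 2*I*sqrt(26285) ≈ 324.25*I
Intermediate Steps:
F(u) = -641 - u
sqrt(-104362 + F(137)) = sqrt(-104362 + (-641 - 1*137)) = sqrt(-104362 + (-641 - 137)) = sqrt(-104362 - 778) = sqrt(-105140) = 2*I*sqrt(26285)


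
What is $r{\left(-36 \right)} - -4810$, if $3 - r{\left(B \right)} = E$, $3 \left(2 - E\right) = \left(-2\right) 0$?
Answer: $4811$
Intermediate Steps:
$E = 2$ ($E = 2 - \frac{\left(-2\right) 0}{3} = 2 - 0 = 2 + 0 = 2$)
$r{\left(B \right)} = 1$ ($r{\left(B \right)} = 3 - 2 = 1$)
$r{\left(-36 \right)} - -4810 = 1 - -4810 = 1 + 4810 = 4811$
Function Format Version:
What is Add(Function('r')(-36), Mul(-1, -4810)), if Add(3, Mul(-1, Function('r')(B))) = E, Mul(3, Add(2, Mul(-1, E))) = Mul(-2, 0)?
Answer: 4811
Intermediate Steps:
E = 2 (E = Add(2, Mul(Rational(-1, 3), Mul(-2, 0))) = Add(2, Mul(Rational(-1, 3), 0)) = Add(2, 0) = 2)
Function('r')(B) = 1 (Function('r')(B) = Add(3, Mul(-1, 2)) = Add(3, -2) = 1)
Add(Function('r')(-36), Mul(-1, -4810)) = Add(1, Mul(-1, -4810)) = Add(1, 4810) = 4811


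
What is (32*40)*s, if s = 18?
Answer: 23040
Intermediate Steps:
(32*40)*s = (32*40)*18 = 1280*18 = 23040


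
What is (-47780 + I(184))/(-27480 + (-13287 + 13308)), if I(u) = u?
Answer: 47596/27459 ≈ 1.7333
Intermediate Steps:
(-47780 + I(184))/(-27480 + (-13287 + 13308)) = (-47780 + 184)/(-27480 + (-13287 + 13308)) = -47596/(-27480 + 21) = -47596/(-27459) = -47596*(-1/27459) = 47596/27459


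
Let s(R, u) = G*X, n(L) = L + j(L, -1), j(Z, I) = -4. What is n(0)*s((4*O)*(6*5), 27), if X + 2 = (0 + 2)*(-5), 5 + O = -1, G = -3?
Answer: -144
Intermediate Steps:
O = -6 (O = -5 - 1 = -6)
X = -12 (X = -2 + (0 + 2)*(-5) = -2 + 2*(-5) = -2 - 10 = -12)
n(L) = -4 + L (n(L) = L - 4 = -4 + L)
s(R, u) = 36 (s(R, u) = -3*(-12) = 36)
n(0)*s((4*O)*(6*5), 27) = (-4 + 0)*36 = -4*36 = -144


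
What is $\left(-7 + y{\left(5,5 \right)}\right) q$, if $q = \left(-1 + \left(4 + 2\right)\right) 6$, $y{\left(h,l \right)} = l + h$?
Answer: $90$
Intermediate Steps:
$y{\left(h,l \right)} = h + l$
$q = 30$ ($q = \left(-1 + 6\right) 6 = 5 \cdot 6 = 30$)
$\left(-7 + y{\left(5,5 \right)}\right) q = \left(-7 + \left(5 + 5\right)\right) 30 = \left(-7 + 10\right) 30 = 3 \cdot 30 = 90$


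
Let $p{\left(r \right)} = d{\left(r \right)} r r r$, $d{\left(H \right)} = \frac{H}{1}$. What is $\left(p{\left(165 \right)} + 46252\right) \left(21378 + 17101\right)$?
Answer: $28522438580083$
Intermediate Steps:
$d{\left(H \right)} = H$ ($d{\left(H \right)} = H 1 = H$)
$p{\left(r \right)} = r^{4}$ ($p{\left(r \right)} = r r r r = r^{2} r r = r^{3} r = r^{4}$)
$\left(p{\left(165 \right)} + 46252\right) \left(21378 + 17101\right) = \left(165^{4} + 46252\right) \left(21378 + 17101\right) = \left(741200625 + 46252\right) 38479 = 741246877 \cdot 38479 = 28522438580083$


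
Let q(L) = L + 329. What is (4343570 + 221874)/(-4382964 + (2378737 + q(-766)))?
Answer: -1141361/501166 ≈ -2.2774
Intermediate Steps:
q(L) = 329 + L
(4343570 + 221874)/(-4382964 + (2378737 + q(-766))) = (4343570 + 221874)/(-4382964 + (2378737 + (329 - 766))) = 4565444/(-4382964 + (2378737 - 437)) = 4565444/(-4382964 + 2378300) = 4565444/(-2004664) = 4565444*(-1/2004664) = -1141361/501166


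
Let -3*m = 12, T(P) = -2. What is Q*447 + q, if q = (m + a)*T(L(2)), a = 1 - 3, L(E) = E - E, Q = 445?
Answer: 198927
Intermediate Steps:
L(E) = 0
m = -4 (m = -⅓*12 = -4)
a = -2
q = 12 (q = (-4 - 2)*(-2) = -6*(-2) = 12)
Q*447 + q = 445*447 + 12 = 198915 + 12 = 198927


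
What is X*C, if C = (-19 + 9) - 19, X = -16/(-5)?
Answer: -464/5 ≈ -92.800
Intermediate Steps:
X = 16/5 (X = -16*(-⅕) = 16/5 ≈ 3.2000)
C = -29 (C = -10 - 19 = -29)
X*C = (16/5)*(-29) = -464/5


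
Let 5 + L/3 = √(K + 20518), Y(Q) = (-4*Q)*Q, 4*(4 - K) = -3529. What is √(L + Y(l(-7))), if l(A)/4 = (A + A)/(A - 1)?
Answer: √(-844 + 54*√1057)/2 ≈ 15.097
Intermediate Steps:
K = 3545/4 (K = 4 - ¼*(-3529) = 4 + 3529/4 = 3545/4 ≈ 886.25)
l(A) = 8*A/(-1 + A) (l(A) = 4*((A + A)/(A - 1)) = 4*((2*A)/(-1 + A)) = 4*(2*A/(-1 + A)) = 8*A/(-1 + A))
Y(Q) = -4*Q²
L = -15 + 27*√1057/2 (L = -15 + 3*√(3545/4 + 20518) = -15 + 3*√(85617/4) = -15 + 3*(9*√1057/2) = -15 + 27*√1057/2 ≈ 423.91)
√(L + Y(l(-7))) = √((-15 + 27*√1057/2) - 4*3136/(-1 - 7)²) = √((-15 + 27*√1057/2) - 4*(8*(-7)/(-8))²) = √((-15 + 27*√1057/2) - 4*(8*(-7)*(-⅛))²) = √((-15 + 27*√1057/2) - 4*7²) = √((-15 + 27*√1057/2) - 4*49) = √((-15 + 27*√1057/2) - 196) = √(-211 + 27*√1057/2)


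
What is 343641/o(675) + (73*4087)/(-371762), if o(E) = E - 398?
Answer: 127670022215/102978074 ≈ 1239.8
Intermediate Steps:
o(E) = -398 + E
343641/o(675) + (73*4087)/(-371762) = 343641/(-398 + 675) + (73*4087)/(-371762) = 343641/277 + 298351*(-1/371762) = 343641*(1/277) - 298351/371762 = 343641/277 - 298351/371762 = 127670022215/102978074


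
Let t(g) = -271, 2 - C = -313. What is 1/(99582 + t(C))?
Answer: 1/99311 ≈ 1.0069e-5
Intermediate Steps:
C = 315 (C = 2 - 1*(-313) = 2 + 313 = 315)
1/(99582 + t(C)) = 1/(99582 - 271) = 1/99311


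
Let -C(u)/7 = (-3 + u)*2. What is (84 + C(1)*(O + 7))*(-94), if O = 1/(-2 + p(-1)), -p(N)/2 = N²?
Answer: -25662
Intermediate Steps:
p(N) = -2*N²
C(u) = 42 - 14*u (C(u) = -7*(-3 + u)*2 = -7*(-6 + 2*u) = 42 - 14*u)
O = -¼ (O = 1/(-2 - 2*(-1)²) = 1/(-2 - 2*1) = 1/(-2 - 2) = 1/(-4) = -¼ ≈ -0.25000)
(84 + C(1)*(O + 7))*(-94) = (84 + (42 - 14*1)*(-¼ + 7))*(-94) = (84 + (42 - 14)*(27/4))*(-94) = (84 + 28*(27/4))*(-94) = (84 + 189)*(-94) = 273*(-94) = -25662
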